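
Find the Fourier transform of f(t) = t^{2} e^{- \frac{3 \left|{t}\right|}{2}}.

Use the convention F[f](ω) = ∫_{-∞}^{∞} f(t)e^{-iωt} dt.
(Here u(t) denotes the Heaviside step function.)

F(ω) = \frac{288 \left(3 - 4 \omega^{2}\right)}{\left(4 \omega^{2} + 9\right)^{3}}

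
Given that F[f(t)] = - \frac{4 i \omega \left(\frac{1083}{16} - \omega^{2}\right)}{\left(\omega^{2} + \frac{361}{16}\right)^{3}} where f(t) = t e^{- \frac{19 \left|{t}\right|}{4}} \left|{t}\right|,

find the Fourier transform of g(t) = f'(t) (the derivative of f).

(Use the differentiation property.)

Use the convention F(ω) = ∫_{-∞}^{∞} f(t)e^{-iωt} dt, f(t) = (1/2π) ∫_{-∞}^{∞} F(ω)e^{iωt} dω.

F[g](ω) = \frac{\omega^{2} \left(1108992 - 16384 \omega^{2}\right)}{\left(16 \omega^{2} + 361\right)^{3}}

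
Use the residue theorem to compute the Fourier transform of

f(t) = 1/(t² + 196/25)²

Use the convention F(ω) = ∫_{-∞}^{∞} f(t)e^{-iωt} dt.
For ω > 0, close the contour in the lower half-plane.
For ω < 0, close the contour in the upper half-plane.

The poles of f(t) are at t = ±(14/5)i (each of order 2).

Let g(z) = f(z)e^{-iωz}; for large |z| the factor e^{-iωz} decays in the lower half-plane when ω > 0 and in the upper half-plane when ω < 0.

Case ω > 0 (lower half-plane, clockwise contour ⇒ F(ω) = -2πi·ΣRes):
  Res_{z = - \frac{14 i}{5}} g(z) = \frac{25 i \left(14 \omega + 5\right) e^{- \frac{14 \omega}{5}}}{10976} (pole of order 2)
  F(ω) = -2πi·ΣRes = \frac{25 \pi \left(14 \omega + 5\right) e^{- \frac{14 \omega}{5}}}{5488}

Case ω < 0 (upper half-plane, counterclockwise contour ⇒ F(ω) = +2πi·ΣRes):
  Res_{z = \frac{14 i}{5}} g(z) = \frac{25 i \left(14 \omega - 5\right) e^{\frac{14 \omega}{5}}}{10976} (pole of order 2)
  F(ω) = 2πi·ΣRes = \frac{25 \pi \left(5 - 14 \omega\right) e^{\frac{14 \omega}{5}}}{5488}

Both cases combine into a single formula in |ω|:

F(ω) = \frac{25 \pi \left(14 \left|{\omega}\right| + 5\right) e^{- \frac{14 \left|{\omega}\right|}{5}}}{5488}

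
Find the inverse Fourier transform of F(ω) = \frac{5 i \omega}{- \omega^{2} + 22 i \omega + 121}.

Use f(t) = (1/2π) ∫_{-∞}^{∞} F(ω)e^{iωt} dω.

f(t) = 5 \left(1 - 11 t\right) e^{- 11 t} u\left(t\right)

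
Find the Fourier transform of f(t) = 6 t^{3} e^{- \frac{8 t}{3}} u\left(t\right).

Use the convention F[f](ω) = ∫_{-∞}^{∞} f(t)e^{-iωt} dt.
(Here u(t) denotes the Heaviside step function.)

F(ω) = \frac{2916}{\left(3 i \omega + 8\right)^{4}}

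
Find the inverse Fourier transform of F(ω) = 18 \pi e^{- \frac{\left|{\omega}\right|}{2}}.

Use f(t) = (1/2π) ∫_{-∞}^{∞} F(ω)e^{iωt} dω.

f(t) = \frac{9}{t^{2} + \frac{1}{4}}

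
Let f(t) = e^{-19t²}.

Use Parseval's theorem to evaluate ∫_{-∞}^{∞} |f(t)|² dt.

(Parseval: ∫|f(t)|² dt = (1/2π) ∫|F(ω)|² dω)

∫|f(t)|² dt = \frac{\sqrt{38} \sqrt{\pi}}{38}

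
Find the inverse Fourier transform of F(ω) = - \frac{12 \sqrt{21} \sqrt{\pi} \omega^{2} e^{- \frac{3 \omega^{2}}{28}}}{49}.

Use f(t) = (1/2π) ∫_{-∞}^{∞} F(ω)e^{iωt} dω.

f(t) = 4 \left(\frac{28 t^{2}}{3} - 2\right) e^{- \frac{7 t^{2}}{3}}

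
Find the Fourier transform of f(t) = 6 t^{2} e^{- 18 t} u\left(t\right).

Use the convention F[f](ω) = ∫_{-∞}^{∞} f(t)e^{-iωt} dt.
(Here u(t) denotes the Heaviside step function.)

F(ω) = \frac{12}{\left(i \omega + 18\right)^{3}}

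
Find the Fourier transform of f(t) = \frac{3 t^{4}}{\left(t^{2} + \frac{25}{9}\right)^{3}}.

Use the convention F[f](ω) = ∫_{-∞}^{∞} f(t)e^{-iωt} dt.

F(ω) = \frac{\pi \left(25 \omega^{2} - 75 \left|{\omega}\right| + 27\right) e^{- \frac{5 \left|{\omega}\right|}{3}}}{40}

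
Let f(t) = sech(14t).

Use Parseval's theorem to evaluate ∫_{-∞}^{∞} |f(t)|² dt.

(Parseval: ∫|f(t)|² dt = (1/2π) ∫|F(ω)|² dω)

∫|f(t)|² dt = \frac{1}{7}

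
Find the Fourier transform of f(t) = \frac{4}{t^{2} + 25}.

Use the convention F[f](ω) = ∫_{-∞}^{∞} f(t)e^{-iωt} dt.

F(ω) = \frac{4 \pi e^{- 5 \left|{\omega}\right|}}{5}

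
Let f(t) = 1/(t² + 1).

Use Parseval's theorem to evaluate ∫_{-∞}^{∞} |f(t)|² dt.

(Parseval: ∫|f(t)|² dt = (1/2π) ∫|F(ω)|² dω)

∫|f(t)|² dt = \frac{\pi}{2}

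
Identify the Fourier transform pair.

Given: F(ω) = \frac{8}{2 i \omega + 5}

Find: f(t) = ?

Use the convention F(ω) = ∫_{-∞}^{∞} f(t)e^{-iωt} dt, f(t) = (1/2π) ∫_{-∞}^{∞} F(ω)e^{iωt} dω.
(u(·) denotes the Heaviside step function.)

f(t) = 4 e^{- \frac{5 t}{2}} u\left(t\right)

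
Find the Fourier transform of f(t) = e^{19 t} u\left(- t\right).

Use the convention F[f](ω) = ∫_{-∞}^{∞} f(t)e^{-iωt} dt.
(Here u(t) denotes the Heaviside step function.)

F(ω) = \frac{i}{\omega + 19 i}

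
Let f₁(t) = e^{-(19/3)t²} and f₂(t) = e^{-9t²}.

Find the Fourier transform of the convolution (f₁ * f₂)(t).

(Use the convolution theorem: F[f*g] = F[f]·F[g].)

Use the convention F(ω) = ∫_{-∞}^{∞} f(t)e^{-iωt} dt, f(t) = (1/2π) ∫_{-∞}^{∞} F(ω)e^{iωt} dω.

F[f₁*f₂](ω) = \frac{\sqrt{57} \pi e^{- \frac{23 \omega^{2}}{342}}}{57}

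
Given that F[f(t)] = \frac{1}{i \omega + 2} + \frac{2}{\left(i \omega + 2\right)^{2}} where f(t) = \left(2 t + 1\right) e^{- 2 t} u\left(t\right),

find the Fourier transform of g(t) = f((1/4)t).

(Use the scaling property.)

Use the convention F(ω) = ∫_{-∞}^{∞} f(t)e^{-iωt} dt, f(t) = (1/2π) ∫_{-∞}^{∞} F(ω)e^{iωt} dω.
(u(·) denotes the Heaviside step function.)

F[g](ω) = \frac{4 \left(- i \omega - 1\right)}{4 \omega^{2} - 4 i \omega - 1}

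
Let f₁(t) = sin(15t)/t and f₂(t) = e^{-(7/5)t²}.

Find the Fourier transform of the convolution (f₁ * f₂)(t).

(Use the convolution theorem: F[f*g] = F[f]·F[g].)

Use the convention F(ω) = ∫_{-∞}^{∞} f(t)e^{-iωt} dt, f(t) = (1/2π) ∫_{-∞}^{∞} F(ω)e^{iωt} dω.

F[f₁*f₂](ω) = \begin{cases} \frac{\sqrt{35} \pi^{\frac{3}{2}} e^{- \frac{5 \omega^{2}}{28}}}{7} & \text{for}\: \omega > -15 \wedge \omega < 15 \\0 & \text{otherwise} \end{cases}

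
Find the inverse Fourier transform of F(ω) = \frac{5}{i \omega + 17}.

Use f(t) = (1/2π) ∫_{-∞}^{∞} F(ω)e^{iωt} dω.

f(t) = 5 e^{- 17 t} u\left(t\right)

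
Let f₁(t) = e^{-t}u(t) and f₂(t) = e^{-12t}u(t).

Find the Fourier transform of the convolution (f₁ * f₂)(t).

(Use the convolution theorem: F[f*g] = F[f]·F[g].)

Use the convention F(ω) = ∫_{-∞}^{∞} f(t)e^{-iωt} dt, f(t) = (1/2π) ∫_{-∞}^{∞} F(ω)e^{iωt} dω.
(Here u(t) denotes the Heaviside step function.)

F[f₁*f₂](ω) = \frac{1}{\left(i \omega + 1\right) \left(i \omega + 12\right)}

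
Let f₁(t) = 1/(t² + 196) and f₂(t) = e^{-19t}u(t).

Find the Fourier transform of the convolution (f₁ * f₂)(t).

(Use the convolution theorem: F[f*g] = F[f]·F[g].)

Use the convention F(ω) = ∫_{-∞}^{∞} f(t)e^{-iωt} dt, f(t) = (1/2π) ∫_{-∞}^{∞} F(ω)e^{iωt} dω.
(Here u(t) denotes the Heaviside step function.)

F[f₁*f₂](ω) = \frac{\pi e^{- 14 \left|{\omega}\right|}}{14 \left(i \omega + 19\right)}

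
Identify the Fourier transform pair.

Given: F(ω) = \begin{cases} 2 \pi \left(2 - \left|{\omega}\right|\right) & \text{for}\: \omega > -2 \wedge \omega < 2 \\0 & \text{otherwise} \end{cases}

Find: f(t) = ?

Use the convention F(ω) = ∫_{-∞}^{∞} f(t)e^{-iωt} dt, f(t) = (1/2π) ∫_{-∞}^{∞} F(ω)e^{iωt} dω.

f(t) = \frac{4 \sin^{2}{\left(t \right)}}{t^{2}}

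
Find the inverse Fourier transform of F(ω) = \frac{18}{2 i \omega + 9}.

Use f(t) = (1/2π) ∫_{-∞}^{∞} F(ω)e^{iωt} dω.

f(t) = 9 e^{- \frac{9 t}{2}} u\left(t\right)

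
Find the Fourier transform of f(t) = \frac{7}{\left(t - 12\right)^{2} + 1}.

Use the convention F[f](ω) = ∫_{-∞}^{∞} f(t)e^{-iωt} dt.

F(ω) = 7 \pi e^{- 12 i \omega - \left|{\omega}\right|}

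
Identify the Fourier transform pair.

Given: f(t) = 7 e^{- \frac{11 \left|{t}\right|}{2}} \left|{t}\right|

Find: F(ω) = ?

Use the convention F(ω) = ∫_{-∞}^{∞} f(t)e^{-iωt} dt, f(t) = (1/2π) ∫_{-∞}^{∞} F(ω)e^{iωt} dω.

F(ω) = \frac{56 \left(121 - 4 \omega^{2}\right)}{\left(4 \omega^{2} + 121\right)^{2}}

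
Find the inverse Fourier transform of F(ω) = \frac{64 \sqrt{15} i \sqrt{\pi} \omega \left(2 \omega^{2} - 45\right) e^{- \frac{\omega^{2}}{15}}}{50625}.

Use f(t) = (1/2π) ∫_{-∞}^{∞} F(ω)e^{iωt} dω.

f(t) = 8 t^{3} e^{- \frac{15 t^{2}}{4}}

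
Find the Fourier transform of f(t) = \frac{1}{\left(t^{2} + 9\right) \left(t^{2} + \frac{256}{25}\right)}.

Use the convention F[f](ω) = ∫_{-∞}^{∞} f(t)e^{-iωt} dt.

F(ω) = \frac{25 \pi e^{- 3 \left|{\omega}\right|}}{93} - \frac{125 \pi e^{- \frac{16 \left|{\omega}\right|}{5}}}{496}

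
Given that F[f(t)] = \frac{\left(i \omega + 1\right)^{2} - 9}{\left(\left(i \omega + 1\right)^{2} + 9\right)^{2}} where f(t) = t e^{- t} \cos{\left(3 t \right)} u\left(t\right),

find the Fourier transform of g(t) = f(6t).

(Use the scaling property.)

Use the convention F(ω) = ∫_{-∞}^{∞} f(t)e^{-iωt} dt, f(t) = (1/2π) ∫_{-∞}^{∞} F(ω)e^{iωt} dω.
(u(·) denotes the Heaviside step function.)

F[g](ω) = \frac{6 \left(\left(i \omega + 6\right)^{2} - 324\right)}{\left(\left(i \omega + 6\right)^{2} + 324\right)^{2}}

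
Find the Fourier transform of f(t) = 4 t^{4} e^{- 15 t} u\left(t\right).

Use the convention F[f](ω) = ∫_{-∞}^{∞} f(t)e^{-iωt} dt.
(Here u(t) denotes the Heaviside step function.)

F(ω) = \frac{96}{\left(i \omega + 15\right)^{5}}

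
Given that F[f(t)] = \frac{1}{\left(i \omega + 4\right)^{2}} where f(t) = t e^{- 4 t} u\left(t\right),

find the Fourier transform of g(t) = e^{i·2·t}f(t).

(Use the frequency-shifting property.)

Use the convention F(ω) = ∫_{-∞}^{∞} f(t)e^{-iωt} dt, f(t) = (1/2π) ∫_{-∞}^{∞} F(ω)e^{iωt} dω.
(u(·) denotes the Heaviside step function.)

F[g](ω) = \frac{1}{\left(i \left(\omega - 2\right) + 4\right)^{2}}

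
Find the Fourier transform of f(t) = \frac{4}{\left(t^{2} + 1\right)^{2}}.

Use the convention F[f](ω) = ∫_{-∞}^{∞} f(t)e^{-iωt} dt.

F(ω) = 2 \pi \left(\left|{\omega}\right| + 1\right) e^{- \left|{\omega}\right|}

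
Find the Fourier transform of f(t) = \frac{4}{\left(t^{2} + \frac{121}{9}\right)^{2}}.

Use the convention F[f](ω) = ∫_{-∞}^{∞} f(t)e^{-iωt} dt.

F(ω) = \frac{18 \pi \left(11 \left|{\omega}\right| + 3\right) e^{- \frac{11 \left|{\omega}\right|}{3}}}{1331}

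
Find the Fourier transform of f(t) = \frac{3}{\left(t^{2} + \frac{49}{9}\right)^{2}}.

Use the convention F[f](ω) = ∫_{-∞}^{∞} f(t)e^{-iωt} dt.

F(ω) = \frac{27 \pi \left(7 \left|{\omega}\right| + 3\right) e^{- \frac{7 \left|{\omega}\right|}{3}}}{686}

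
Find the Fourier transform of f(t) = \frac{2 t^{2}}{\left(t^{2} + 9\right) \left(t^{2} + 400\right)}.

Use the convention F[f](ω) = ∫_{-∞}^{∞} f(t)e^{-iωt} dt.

F(ω) = \frac{2 \pi \left(20 - 3 e^{17 \left|{\omega}\right|}\right) e^{- 20 \left|{\omega}\right|}}{391}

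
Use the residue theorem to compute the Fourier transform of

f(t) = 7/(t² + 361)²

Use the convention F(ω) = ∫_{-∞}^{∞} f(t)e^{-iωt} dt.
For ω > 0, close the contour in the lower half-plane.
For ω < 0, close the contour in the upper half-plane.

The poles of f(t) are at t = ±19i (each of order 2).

Let g(z) = f(z)e^{-iωz}; for large |z| the factor e^{-iωz} decays in the lower half-plane when ω > 0 and in the upper half-plane when ω < 0.

Case ω > 0 (lower half-plane, clockwise contour ⇒ F(ω) = -2πi·ΣRes):
  Res_{z = - 19 i} g(z) = \frac{7 i \left(19 \omega + 1\right) e^{- 19 \omega}}{27436} (pole of order 2)
  F(ω) = -2πi·ΣRes = \frac{7 \pi \left(19 \omega + 1\right) e^{- 19 \omega}}{13718}

Case ω < 0 (upper half-plane, counterclockwise contour ⇒ F(ω) = +2πi·ΣRes):
  Res_{z = 19 i} g(z) = \frac{7 i \left(19 \omega - 1\right) e^{19 \omega}}{27436} (pole of order 2)
  F(ω) = 2πi·ΣRes = \frac{7 \pi \left(1 - 19 \omega\right) e^{19 \omega}}{13718}

Both cases combine into a single formula in |ω|:

F(ω) = \frac{7 \pi \left(19 \left|{\omega}\right| + 1\right) e^{- 19 \left|{\omega}\right|}}{13718}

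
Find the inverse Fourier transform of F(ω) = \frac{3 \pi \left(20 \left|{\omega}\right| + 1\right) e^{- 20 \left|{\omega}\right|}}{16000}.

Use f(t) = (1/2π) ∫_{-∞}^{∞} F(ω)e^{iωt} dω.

f(t) = \frac{3}{\left(t^{2} + 400\right)^{2}}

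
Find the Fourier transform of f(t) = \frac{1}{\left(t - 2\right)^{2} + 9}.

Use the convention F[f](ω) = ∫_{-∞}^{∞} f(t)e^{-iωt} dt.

F(ω) = \frac{\pi e^{- 2 i \omega - 3 \left|{\omega}\right|}}{3}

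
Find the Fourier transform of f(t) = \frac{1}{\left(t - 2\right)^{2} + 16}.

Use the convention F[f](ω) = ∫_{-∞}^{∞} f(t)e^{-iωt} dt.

F(ω) = \frac{\pi e^{- 2 i \omega - 4 \left|{\omega}\right|}}{4}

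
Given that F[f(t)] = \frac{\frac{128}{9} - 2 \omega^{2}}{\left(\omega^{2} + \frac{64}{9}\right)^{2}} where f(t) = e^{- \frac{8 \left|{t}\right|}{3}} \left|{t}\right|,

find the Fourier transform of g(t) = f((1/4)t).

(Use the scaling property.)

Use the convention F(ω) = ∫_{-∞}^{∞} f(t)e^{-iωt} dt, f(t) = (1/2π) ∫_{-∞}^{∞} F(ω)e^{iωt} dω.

F[g](ω) = \frac{9 \left(4 - 9 \omega^{2}\right)}{2 \left(9 \omega^{2} + 4\right)^{2}}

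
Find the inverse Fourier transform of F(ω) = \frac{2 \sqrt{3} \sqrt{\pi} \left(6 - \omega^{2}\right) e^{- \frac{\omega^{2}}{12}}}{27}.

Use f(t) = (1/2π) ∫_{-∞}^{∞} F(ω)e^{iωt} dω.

f(t) = 8 t^{2} e^{- 3 t^{2}}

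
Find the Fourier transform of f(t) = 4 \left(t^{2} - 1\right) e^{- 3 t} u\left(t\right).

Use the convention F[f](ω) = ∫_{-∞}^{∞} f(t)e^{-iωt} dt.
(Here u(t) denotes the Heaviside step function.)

F(ω) = \frac{4 \left(2 i \omega - \left(i \omega + 3\right)^{3} + 6\right)}{\left(i \omega + 3\right)^{4}}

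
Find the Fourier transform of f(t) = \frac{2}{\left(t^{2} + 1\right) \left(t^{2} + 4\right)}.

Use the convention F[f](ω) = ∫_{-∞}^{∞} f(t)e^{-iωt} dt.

F(ω) = \frac{\pi \left(2 e^{\left|{\omega}\right|} - 1\right) e^{- 2 \left|{\omega}\right|}}{3}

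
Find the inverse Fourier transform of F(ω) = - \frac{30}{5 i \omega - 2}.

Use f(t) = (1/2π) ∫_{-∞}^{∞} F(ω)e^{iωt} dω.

f(t) = 6 e^{\frac{2 t}{5}} u\left(- t\right)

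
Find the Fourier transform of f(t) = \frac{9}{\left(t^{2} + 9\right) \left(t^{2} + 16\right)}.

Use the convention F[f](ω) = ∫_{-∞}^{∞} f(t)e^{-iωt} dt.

F(ω) = \frac{3 \pi \left(4 e^{\left|{\omega}\right|} - 3\right) e^{- 4 \left|{\omega}\right|}}{28}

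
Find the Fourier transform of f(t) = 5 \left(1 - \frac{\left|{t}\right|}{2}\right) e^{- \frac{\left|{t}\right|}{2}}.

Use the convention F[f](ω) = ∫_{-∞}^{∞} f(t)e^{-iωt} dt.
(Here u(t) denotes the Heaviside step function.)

F(ω) = \frac{160 \omega^{2}}{\left(4 \omega^{2} + 1\right)^{2}}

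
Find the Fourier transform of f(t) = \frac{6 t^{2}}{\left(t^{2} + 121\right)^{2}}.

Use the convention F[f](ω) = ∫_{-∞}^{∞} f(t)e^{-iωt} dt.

F(ω) = \frac{3 \pi \left(1 - 11 \left|{\omega}\right|\right) e^{- 11 \left|{\omega}\right|}}{11}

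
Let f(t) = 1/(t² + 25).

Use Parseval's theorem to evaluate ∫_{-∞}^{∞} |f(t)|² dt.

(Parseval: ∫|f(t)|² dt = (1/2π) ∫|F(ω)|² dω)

∫|f(t)|² dt = \frac{\pi}{250}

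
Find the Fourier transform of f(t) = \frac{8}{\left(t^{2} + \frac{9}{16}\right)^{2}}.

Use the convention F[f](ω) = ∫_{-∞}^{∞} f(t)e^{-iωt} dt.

F(ω) = \frac{64 \pi \left(3 \left|{\omega}\right| + 4\right) e^{- \frac{3 \left|{\omega}\right|}{4}}}{27}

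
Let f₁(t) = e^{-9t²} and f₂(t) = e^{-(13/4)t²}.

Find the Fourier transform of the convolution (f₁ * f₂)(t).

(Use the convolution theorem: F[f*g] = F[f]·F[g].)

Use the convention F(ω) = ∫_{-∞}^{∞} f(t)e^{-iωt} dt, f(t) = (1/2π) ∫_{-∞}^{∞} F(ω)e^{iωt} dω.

F[f₁*f₂](ω) = \frac{2 \sqrt{13} \pi e^{- \frac{49 \omega^{2}}{468}}}{39}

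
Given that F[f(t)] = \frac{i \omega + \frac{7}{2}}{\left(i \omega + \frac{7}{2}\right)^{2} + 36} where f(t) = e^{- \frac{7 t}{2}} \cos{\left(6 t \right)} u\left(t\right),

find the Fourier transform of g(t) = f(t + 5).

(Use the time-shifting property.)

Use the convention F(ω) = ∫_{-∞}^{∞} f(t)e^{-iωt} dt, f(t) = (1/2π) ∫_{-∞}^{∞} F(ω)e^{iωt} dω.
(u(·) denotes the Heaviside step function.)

F[g](ω) = \frac{\left(4 i \omega + 14\right) e^{5 i \omega}}{\left(2 i \omega + 7\right)^{2} + 144}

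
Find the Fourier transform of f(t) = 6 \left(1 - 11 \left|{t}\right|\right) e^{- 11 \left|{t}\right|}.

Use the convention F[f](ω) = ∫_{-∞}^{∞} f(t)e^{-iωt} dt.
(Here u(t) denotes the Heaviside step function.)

F(ω) = \frac{264 \omega^{2}}{\left(\omega^{2} + 121\right)^{2}}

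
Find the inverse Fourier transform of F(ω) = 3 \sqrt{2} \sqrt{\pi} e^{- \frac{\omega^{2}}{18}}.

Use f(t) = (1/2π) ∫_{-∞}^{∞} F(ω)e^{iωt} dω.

f(t) = 9 e^{- \frac{9 t^{2}}{2}}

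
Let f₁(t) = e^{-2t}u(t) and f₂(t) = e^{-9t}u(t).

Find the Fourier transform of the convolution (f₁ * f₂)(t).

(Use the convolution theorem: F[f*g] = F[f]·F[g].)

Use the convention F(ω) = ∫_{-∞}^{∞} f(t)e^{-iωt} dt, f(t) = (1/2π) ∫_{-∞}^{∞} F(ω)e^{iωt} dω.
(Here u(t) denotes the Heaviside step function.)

F[f₁*f₂](ω) = \frac{1}{\left(i \omega + 2\right) \left(i \omega + 9\right)}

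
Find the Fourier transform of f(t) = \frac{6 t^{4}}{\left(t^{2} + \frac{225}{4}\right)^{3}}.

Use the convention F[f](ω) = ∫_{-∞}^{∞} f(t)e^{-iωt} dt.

F(ω) = \frac{3 \pi \left(75 \omega^{2} - 50 \left|{\omega}\right| + 4\right) e^{- \frac{15 \left|{\omega}\right|}{2}}}{40}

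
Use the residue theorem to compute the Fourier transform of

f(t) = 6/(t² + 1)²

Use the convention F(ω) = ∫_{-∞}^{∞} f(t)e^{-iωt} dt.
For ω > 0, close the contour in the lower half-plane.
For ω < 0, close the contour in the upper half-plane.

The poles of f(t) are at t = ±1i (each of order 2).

Let g(z) = f(z)e^{-iωz}; for large |z| the factor e^{-iωz} decays in the lower half-plane when ω > 0 and in the upper half-plane when ω < 0.

Case ω > 0 (lower half-plane, clockwise contour ⇒ F(ω) = -2πi·ΣRes):
  Res_{z = - i} g(z) = \frac{3 i \left(\omega + 1\right) e^{- \omega}}{2} (pole of order 2)
  F(ω) = -2πi·ΣRes = 3 \pi \left(\omega + 1\right) e^{- \omega}

Case ω < 0 (upper half-plane, counterclockwise contour ⇒ F(ω) = +2πi·ΣRes):
  Res_{z = i} g(z) = \frac{3 i \left(\omega - 1\right) e^{\omega}}{2} (pole of order 2)
  F(ω) = 2πi·ΣRes = 3 \pi \left(1 - \omega\right) e^{\omega}

Both cases combine into a single formula in |ω|:

F(ω) = 3 \pi \left(\left|{\omega}\right| + 1\right) e^{- \left|{\omega}\right|}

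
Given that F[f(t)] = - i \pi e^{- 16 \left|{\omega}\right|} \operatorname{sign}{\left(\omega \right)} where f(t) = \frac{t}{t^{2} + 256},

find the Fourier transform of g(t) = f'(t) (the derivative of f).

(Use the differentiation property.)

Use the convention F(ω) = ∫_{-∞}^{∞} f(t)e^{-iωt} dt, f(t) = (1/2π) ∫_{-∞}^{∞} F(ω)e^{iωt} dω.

F[g](ω) = \pi \omega e^{- 16 \left|{\omega}\right|} \operatorname{sign}{\left(\omega \right)}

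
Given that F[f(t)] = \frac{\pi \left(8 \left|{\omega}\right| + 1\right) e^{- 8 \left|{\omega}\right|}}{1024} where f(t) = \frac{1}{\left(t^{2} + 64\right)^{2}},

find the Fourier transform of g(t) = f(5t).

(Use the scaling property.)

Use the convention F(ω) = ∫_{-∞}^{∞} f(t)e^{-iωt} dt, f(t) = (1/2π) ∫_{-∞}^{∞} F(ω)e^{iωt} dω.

F[g](ω) = \frac{\pi \left(8 \left|{\omega}\right| + 5\right) e^{- \frac{8 \left|{\omega}\right|}{5}}}{25600}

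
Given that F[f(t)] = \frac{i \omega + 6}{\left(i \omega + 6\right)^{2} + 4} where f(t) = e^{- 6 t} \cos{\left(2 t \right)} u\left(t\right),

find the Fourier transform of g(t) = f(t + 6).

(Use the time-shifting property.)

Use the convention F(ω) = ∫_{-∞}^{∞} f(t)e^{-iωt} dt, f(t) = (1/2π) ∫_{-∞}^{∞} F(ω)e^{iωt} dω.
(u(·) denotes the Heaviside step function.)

F[g](ω) = \frac{\left(i \omega + 6\right) e^{6 i \omega}}{\left(i \omega + 6\right)^{2} + 4}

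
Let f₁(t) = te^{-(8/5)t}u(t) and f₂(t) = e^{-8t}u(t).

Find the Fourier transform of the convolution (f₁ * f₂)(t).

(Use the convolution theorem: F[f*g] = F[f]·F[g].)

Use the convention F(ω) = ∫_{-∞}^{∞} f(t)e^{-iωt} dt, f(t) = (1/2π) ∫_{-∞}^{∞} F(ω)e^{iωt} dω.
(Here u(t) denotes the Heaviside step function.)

F[f₁*f₂](ω) = \frac{25}{\left(i \omega + 8\right) \left(5 i \omega + 8\right)^{2}}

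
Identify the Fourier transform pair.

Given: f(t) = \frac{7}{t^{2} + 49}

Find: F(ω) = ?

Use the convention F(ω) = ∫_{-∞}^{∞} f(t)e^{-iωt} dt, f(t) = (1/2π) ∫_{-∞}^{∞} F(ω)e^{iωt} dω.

F(ω) = \pi e^{- 7 \left|{\omega}\right|}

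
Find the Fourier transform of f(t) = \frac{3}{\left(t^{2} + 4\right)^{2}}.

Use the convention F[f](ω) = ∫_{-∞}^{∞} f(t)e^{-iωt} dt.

F(ω) = \frac{3 \pi \left(2 \left|{\omega}\right| + 1\right) e^{- 2 \left|{\omega}\right|}}{16}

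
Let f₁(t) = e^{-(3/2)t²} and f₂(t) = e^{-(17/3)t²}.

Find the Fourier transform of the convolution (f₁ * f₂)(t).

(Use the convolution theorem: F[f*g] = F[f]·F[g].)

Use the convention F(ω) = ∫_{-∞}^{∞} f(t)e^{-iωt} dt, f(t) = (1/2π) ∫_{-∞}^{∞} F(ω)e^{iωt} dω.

F[f₁*f₂](ω) = \frac{\sqrt{34} \pi e^{- \frac{43 \omega^{2}}{204}}}{17}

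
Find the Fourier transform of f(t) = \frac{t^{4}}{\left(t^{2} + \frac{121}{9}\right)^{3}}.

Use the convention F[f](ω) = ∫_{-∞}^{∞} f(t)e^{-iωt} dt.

F(ω) = \frac{\pi \left(121 \omega^{2} - 165 \left|{\omega}\right| + 27\right) e^{- \frac{11 \left|{\omega}\right|}{3}}}{264}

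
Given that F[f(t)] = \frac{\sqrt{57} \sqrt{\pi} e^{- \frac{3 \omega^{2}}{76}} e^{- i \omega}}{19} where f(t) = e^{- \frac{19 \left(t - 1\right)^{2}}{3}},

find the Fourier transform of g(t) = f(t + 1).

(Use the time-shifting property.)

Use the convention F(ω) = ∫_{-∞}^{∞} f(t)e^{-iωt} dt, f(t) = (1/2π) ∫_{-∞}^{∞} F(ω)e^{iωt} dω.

F[g](ω) = \frac{\sqrt{57} \sqrt{\pi} e^{- \frac{3 \omega^{2}}{76}}}{19}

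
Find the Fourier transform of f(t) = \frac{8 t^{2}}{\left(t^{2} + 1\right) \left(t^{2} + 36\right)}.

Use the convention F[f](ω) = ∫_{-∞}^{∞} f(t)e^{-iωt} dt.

F(ω) = \frac{8 \pi \left(6 - e^{5 \left|{\omega}\right|}\right) e^{- 6 \left|{\omega}\right|}}{35}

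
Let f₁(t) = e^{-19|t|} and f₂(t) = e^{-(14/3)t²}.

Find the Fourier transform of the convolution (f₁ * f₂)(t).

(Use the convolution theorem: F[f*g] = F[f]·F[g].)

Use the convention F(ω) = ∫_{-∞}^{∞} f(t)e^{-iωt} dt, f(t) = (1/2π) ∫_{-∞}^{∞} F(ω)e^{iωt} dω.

F[f₁*f₂](ω) = \frac{19 \sqrt{42} \sqrt{\pi} e^{- \frac{3 \omega^{2}}{56}}}{7 \left(\omega^{2} + 361\right)}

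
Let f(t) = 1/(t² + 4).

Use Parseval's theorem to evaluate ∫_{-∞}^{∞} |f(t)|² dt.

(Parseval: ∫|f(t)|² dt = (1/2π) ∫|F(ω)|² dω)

∫|f(t)|² dt = \frac{\pi}{16}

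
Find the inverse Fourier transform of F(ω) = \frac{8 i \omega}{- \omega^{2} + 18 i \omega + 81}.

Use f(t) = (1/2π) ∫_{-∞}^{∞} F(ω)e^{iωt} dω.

f(t) = 8 \left(1 - 9 t\right) e^{- 9 t} u\left(t\right)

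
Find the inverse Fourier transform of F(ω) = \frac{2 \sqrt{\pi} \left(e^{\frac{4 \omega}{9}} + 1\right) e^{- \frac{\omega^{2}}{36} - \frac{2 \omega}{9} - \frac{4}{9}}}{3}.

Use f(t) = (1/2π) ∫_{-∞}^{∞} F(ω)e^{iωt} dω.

f(t) = 4 e^{- 9 t^{2}} \cos{\left(4 t \right)}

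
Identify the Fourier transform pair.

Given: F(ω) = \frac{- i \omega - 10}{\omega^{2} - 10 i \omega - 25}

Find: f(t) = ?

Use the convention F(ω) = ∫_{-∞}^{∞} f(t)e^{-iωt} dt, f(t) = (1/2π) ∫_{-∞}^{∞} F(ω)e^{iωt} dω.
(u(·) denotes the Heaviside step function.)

f(t) = \left(5 t + 1\right) e^{- 5 t} u\left(t\right)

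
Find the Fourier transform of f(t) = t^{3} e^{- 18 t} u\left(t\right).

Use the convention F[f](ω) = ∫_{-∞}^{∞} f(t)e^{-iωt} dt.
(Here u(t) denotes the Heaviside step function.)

F(ω) = \frac{6}{\left(i \omega + 18\right)^{4}}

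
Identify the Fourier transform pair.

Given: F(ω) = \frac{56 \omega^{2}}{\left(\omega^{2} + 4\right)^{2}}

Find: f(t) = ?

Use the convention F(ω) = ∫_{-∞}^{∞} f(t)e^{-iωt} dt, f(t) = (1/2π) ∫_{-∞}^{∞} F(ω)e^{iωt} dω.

f(t) = 7 \left(1 - 2 \left|{t}\right|\right) e^{- 2 \left|{t}\right|}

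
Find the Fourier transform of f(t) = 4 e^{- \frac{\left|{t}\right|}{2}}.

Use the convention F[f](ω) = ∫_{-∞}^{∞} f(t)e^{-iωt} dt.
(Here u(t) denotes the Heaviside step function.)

F(ω) = \frac{16}{4 \omega^{2} + 1}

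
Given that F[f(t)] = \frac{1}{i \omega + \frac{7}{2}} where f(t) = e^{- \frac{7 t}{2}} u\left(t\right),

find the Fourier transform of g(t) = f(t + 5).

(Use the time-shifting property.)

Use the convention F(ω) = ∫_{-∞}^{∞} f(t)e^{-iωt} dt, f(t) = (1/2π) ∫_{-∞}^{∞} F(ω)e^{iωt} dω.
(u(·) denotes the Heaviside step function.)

F[g](ω) = \frac{2 e^{5 i \omega}}{2 i \omega + 7}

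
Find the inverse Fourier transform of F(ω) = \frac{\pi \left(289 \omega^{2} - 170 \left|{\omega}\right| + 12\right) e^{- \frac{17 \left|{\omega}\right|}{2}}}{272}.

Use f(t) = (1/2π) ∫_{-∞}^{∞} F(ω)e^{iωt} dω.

f(t) = \frac{t^{4}}{\left(t^{2} + \frac{289}{4}\right)^{3}}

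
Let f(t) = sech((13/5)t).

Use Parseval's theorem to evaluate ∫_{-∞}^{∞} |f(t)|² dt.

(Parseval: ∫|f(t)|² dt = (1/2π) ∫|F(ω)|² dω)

∫|f(t)|² dt = \frac{10}{13}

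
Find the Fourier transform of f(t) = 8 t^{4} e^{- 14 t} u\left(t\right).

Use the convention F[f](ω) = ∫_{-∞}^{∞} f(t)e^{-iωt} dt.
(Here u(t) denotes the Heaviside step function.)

F(ω) = \frac{192}{\left(i \omega + 14\right)^{5}}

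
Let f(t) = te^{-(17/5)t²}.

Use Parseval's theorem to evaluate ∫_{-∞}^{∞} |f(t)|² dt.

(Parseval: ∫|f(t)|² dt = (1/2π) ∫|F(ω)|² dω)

∫|f(t)|² dt = \frac{5 \sqrt{170} \sqrt{\pi}}{2312}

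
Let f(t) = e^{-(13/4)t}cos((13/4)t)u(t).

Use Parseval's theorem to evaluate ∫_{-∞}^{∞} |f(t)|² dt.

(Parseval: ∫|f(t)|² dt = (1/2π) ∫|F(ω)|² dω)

∫|f(t)|² dt = \frac{3}{26}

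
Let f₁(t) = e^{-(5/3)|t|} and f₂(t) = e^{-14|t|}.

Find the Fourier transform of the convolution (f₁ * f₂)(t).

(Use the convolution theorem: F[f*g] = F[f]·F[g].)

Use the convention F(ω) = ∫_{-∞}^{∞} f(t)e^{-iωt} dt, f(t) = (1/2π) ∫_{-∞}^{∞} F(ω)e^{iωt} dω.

F[f₁*f₂](ω) = \frac{840}{\left(\omega^{2} + 196\right) \left(9 \omega^{2} + 25\right)}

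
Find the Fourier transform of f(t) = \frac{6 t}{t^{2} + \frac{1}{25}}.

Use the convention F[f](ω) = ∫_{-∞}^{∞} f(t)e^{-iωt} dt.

F(ω) = - 6 i \pi e^{- \frac{\left|{\omega}\right|}{5}} \operatorname{sign}{\left(\omega \right)}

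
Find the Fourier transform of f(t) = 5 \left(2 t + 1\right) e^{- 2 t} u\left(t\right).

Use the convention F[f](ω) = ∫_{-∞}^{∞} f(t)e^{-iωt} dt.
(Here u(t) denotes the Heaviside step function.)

F(ω) = \frac{5 \left(- i \omega - 4\right)}{\omega^{2} - 4 i \omega - 4}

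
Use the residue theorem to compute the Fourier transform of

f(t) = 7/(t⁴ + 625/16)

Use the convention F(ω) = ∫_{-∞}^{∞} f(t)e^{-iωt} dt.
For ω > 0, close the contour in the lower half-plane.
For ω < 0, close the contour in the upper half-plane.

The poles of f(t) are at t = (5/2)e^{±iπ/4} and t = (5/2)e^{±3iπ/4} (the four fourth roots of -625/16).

Let g(z) = f(z)e^{-iωz}; for large |z| the factor e^{-iωz} decays in the lower half-plane when ω > 0 and in the upper half-plane when ω < 0.

Case ω > 0 (lower half-plane, clockwise contour ⇒ F(ω) = -2πi·ΣRes):
  Res_{z = - \frac{5 \sqrt{2}}{4} - \frac{5 \sqrt{2} i}{4}} g(z) = \frac{7 \sqrt{2} \left(1 + i\right) e^{\frac{5 \sqrt{2} \omega \left(-1 + i\right)}{4}}}{125}
  Res_{z = \frac{5 \sqrt{2}}{4} - \frac{5 \sqrt{2} i}{4}} g(z) = \frac{7 \sqrt{2} \left(-1 + i\right) e^{- \frac{5 \sqrt{2} \omega \left(1 + i\right)}{4}}}{125}
  F(ω) = -2πi·ΣRes = \frac{14 \sqrt{2} \pi \left(\left(1 - i\right) e^{\frac{5 \sqrt{2} i \omega}{2}} + 1 + i\right) e^{- \frac{5 \sqrt{2} \omega \left(1 + i\right)}{4}}}{125} = \frac{56 \pi e^{- \frac{5 \sqrt{2} \omega}{4}} \sin{\left(\frac{5 \sqrt{2} \omega}{4} + \frac{\pi}{4} \right)}}{125}

Case ω < 0 (upper half-plane, counterclockwise contour ⇒ F(ω) = +2πi·ΣRes):
  Res_{z = \frac{5 \sqrt{2}}{4} + \frac{5 \sqrt{2} i}{4}} g(z) = - \frac{7 \sqrt{2} \left(1 + i\right) e^{\frac{5 \sqrt{2} \omega \left(1 - i\right)}{4}}}{125}
  Res_{z = - \frac{5 \sqrt{2}}{4} + \frac{5 \sqrt{2} i}{4}} g(z) = \frac{7 \sqrt{2} \left(1 - i\right) e^{\frac{5 \sqrt{2} \omega \left(1 + i\right)}{4}}}{125}
  F(ω) = 2πi·ΣRes = - \frac{14 \sqrt{2} i \pi \left(\left(1 + i\right) e^{\frac{5 \sqrt{2} \omega \left(1 - i\right)}{4}} - \left(1 - i\right) e^{\frac{5 \sqrt{2} \omega \left(1 + i\right)}{4}}\right)}{125} = \frac{56 \pi e^{\frac{5 \sqrt{2} \omega}{4}} \cos{\left(\frac{5 \sqrt{2} \omega}{4} + \frac{\pi}{4} \right)}}{125}

Both cases combine into a single formula in |ω|:

F(ω) = \frac{56 \pi e^{- \frac{5 \sqrt{2} \left|{\omega}\right|}{4}} \sin{\left(\frac{5 \sqrt{2} \left|{\omega}\right|}{4} + \frac{\pi}{4} \right)}}{125}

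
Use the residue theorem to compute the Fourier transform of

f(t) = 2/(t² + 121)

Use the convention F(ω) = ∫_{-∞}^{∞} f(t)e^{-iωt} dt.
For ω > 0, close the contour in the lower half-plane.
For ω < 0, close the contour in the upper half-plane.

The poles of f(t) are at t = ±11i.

Let g(z) = f(z)e^{-iωz}; for large |z| the factor e^{-iωz} decays in the lower half-plane when ω > 0 and in the upper half-plane when ω < 0.

Case ω > 0 (lower half-plane, clockwise contour ⇒ F(ω) = -2πi·ΣRes):
  Res_{z = - 11 i} g(z) = \frac{i e^{- 11 \omega}}{11}
  F(ω) = -2πi·ΣRes = \frac{2 \pi e^{- 11 \omega}}{11}

Case ω < 0 (upper half-plane, counterclockwise contour ⇒ F(ω) = +2πi·ΣRes):
  Res_{z = 11 i} g(z) = - \frac{i e^{11 \omega}}{11}
  F(ω) = 2πi·ΣRes = \frac{2 \pi e^{11 \omega}}{11}

Both cases combine into a single formula in |ω|:

F(ω) = \frac{2 \pi e^{- 11 \left|{\omega}\right|}}{11}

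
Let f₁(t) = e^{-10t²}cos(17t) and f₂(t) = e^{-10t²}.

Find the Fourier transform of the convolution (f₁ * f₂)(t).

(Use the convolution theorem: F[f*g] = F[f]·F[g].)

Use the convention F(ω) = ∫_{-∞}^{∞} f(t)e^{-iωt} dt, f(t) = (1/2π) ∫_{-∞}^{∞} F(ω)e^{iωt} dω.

F[f₁*f₂](ω) = \frac{\pi \left(e^{\frac{17 \omega}{10}} + 1\right) e^{- \frac{\omega^{2}}{20} - \frac{17 \omega}{20} - \frac{289}{40}}}{20}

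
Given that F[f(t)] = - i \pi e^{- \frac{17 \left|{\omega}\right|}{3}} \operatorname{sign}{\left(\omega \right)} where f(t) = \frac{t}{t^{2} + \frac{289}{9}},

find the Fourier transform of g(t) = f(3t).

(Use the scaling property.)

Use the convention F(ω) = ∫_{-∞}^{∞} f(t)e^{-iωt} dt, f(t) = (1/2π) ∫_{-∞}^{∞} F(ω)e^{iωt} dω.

F[g](ω) = - \frac{i \pi e^{- \frac{17 \left|{\omega}\right|}{9}} \operatorname{sign}{\left(\omega \right)}}{3}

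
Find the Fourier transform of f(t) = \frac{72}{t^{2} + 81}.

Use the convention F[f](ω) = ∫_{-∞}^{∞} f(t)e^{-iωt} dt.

F(ω) = 8 \pi e^{- 9 \left|{\omega}\right|}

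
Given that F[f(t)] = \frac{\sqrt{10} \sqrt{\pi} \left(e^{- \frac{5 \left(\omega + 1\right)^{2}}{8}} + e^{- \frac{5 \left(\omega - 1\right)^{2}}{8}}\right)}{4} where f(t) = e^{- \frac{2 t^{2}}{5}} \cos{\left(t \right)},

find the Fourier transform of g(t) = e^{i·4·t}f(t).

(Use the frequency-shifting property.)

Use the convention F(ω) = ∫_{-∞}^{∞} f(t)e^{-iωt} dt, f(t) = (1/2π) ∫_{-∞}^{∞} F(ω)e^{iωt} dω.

F[g](ω) = \frac{\sqrt{10} \sqrt{\pi} \left(e^{\frac{5 \omega}{2}} + e^{10}\right) e^{- \frac{5 \omega^{2}}{8} + \frac{15 \omega}{4} - \frac{125}{8}}}{4}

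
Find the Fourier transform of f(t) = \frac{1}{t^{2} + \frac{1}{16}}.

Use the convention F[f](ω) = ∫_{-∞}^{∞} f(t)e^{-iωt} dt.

F(ω) = 4 \pi e^{- \frac{\left|{\omega}\right|}{4}}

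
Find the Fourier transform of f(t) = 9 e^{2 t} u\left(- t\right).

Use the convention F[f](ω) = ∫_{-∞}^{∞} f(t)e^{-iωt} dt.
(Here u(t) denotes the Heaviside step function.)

F(ω) = - \frac{9}{i \omega - 2}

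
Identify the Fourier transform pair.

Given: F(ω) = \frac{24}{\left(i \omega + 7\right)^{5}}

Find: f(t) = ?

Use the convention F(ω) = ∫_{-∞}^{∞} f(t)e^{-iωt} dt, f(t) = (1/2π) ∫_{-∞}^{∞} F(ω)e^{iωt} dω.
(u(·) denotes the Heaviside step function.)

f(t) = t^{4} e^{- 7 t} u\left(t\right)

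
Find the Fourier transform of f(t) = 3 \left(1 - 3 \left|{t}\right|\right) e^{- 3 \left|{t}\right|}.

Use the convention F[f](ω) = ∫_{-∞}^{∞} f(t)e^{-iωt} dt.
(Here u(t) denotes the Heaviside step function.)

F(ω) = \frac{36 \omega^{2}}{\left(\omega^{2} + 9\right)^{2}}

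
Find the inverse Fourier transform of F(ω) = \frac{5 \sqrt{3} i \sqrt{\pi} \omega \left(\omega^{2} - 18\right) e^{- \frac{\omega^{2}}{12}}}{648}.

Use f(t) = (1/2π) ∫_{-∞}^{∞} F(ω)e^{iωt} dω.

f(t) = 5 t^{3} e^{- 3 t^{2}}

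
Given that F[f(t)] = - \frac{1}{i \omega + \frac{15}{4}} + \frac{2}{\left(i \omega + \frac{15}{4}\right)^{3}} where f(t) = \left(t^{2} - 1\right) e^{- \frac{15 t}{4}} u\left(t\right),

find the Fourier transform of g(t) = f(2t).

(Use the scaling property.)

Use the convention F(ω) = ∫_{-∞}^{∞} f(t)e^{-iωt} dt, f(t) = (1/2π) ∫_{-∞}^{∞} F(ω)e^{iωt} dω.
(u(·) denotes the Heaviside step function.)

F[g](ω) = \frac{2 \left(64 i \omega - \left(2 i \omega + 15\right)^{3} + 480\right)}{\left(2 i \omega + 15\right)^{4}}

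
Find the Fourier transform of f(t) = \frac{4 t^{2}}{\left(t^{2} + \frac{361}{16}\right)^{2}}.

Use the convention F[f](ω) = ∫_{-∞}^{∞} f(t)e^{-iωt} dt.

F(ω) = \frac{2 \pi \left(4 - 19 \left|{\omega}\right|\right) e^{- \frac{19 \left|{\omega}\right|}{4}}}{19}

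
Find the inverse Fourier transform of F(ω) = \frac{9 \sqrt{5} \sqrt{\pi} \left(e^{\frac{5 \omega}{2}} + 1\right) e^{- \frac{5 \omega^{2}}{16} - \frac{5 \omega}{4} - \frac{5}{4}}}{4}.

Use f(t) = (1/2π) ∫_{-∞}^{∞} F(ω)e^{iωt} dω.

f(t) = 9 e^{- \frac{4 t^{2}}{5}} \cos{\left(2 t \right)}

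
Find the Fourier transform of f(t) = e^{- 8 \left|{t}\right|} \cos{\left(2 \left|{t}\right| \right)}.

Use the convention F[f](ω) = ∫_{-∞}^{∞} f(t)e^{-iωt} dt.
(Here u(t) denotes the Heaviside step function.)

F(ω) = \frac{16 \left(\omega^{2} + 68\right)}{\omega^{4} + 120 \omega^{2} + 4624}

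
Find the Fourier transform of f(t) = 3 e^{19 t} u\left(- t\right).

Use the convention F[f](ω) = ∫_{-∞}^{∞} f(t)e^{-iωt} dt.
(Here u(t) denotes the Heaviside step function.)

F(ω) = - \frac{3}{i \omega - 19}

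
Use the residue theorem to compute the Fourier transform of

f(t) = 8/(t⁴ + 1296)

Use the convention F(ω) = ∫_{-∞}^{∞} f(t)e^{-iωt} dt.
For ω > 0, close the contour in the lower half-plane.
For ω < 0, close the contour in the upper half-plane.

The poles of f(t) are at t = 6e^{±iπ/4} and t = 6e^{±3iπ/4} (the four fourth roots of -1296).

Let g(z) = f(z)e^{-iωz}; for large |z| the factor e^{-iωz} decays in the lower half-plane when ω > 0 and in the upper half-plane when ω < 0.

Case ω > 0 (lower half-plane, clockwise contour ⇒ F(ω) = -2πi·ΣRes):
  Res_{z = - 3 \sqrt{2} - 3 \sqrt{2} i} g(z) = \frac{\sqrt{2} i \left(1 - i\right) e^{3 \sqrt{2} \omega \left(-1 + i\right)}}{216}
  Res_{z = 3 \sqrt{2} - 3 \sqrt{2} i} g(z) = \frac{\sqrt{2} i \left(1 + i\right) e^{- 3 \sqrt{2} \omega \left(1 + i\right)}}{216}
  F(ω) = -2πi·ΣRes = \frac{\sqrt{2} \pi \left(1 - i\right) \left(e^{6 \sqrt{2} i \omega} + i\right) e^{- 3 \sqrt{2} \omega \left(1 + i\right)}}{108} = \frac{\pi e^{- 3 \sqrt{2} \omega} \sin{\left(3 \sqrt{2} \omega + \frac{\pi}{4} \right)}}{27}

Case ω < 0 (upper half-plane, counterclockwise contour ⇒ F(ω) = +2πi·ΣRes):
  Res_{z = 3 \sqrt{2} + 3 \sqrt{2} i} g(z) = \frac{\sqrt{2} i \left(-1 + i\right) e^{3 \sqrt{2} \omega \left(1 - i\right)}}{216}
  Res_{z = - 3 \sqrt{2} + 3 \sqrt{2} i} g(z) = \frac{\sqrt{2} \left(1 - i\right) e^{3 \sqrt{2} \omega \left(1 + i\right)}}{216}
  F(ω) = 2πi·ΣRes = - \frac{\sqrt{2} i \pi \left(i \left(1 - i\right) e^{3 \sqrt{2} \omega \left(1 - i\right)} - \left(1 - i\right) e^{3 \sqrt{2} \omega \left(1 + i\right)}\right)}{108} = \frac{\pi e^{3 \sqrt{2} \omega} \cos{\left(3 \sqrt{2} \omega + \frac{\pi}{4} \right)}}{27}

Both cases combine into a single formula in |ω|:

F(ω) = \frac{\pi e^{- 3 \sqrt{2} \left|{\omega}\right|} \sin{\left(3 \sqrt{2} \left|{\omega}\right| + \frac{\pi}{4} \right)}}{27}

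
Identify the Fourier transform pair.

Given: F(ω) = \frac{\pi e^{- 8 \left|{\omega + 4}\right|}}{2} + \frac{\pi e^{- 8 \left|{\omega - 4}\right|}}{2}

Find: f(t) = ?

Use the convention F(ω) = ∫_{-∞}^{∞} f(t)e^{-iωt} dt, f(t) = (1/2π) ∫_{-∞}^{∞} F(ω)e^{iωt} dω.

f(t) = \frac{8 \cos{\left(4 t \right)}}{t^{2} + 64}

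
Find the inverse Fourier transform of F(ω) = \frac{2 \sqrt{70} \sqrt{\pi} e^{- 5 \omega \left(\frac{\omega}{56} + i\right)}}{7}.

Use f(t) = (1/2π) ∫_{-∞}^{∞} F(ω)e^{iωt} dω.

f(t) = 4 e^{- \frac{14 \left(t - 5\right)^{2}}{5}}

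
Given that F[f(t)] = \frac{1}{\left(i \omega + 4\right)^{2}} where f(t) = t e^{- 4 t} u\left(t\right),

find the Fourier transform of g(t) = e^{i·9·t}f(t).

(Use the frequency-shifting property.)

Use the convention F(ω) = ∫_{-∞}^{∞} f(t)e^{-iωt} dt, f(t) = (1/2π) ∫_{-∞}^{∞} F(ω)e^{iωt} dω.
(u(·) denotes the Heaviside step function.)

F[g](ω) = \frac{1}{\left(i \left(\omega - 9\right) + 4\right)^{2}}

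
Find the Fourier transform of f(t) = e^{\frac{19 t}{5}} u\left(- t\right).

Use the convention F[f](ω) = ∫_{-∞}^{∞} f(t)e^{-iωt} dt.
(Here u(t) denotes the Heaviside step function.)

F(ω) = - \frac{5}{5 i \omega - 19}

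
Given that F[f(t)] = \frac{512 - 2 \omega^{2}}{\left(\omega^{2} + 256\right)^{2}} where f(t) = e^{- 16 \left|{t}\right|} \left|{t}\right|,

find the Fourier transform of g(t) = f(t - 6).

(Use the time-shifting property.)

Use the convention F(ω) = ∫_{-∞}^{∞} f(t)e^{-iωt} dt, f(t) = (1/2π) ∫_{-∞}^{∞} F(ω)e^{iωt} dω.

F[g](ω) = \frac{2 \left(256 - \omega^{2}\right) e^{- 6 i \omega}}{\left(\omega^{2} + 256\right)^{2}}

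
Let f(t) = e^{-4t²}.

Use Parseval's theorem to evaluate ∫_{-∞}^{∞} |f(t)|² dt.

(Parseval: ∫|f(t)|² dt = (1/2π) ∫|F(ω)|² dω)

∫|f(t)|² dt = \frac{\sqrt{2} \sqrt{\pi}}{4}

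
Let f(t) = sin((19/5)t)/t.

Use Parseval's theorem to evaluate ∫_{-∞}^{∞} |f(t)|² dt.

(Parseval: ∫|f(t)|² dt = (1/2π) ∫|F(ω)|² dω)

∫|f(t)|² dt = \frac{19 \pi}{5}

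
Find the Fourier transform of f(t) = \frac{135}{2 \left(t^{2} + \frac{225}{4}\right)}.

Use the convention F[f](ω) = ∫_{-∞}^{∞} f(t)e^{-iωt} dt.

F(ω) = 9 \pi e^{- \frac{15 \left|{\omega}\right|}{2}}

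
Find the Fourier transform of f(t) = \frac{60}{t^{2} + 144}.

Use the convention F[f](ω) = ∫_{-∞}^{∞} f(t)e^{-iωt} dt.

F(ω) = 5 \pi e^{- 12 \left|{\omega}\right|}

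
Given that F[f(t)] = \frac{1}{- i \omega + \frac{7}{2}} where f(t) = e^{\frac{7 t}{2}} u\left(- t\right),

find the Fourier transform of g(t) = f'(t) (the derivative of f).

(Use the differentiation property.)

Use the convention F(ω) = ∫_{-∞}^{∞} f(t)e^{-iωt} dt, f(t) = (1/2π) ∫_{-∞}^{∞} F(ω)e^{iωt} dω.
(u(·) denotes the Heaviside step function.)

F[g](ω) = - \frac{2 \omega}{2 \omega + 7 i}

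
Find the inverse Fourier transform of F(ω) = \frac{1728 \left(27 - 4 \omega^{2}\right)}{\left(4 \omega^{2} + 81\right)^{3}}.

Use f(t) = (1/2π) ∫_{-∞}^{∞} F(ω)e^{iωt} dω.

f(t) = 2 t^{2} e^{- \frac{9 \left|{t}\right|}{2}}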